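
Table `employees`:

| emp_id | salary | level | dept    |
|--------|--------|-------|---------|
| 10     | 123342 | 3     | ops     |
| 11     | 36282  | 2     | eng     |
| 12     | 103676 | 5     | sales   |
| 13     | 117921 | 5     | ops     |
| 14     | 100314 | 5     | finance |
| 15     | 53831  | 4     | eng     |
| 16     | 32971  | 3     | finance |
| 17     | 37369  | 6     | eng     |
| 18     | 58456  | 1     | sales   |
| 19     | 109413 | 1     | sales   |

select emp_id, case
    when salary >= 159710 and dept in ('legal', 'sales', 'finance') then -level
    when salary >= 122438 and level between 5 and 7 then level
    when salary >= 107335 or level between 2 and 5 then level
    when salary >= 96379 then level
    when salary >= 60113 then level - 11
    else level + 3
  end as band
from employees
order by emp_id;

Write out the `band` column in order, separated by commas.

emp_id=10: salary >= 107335 or level between 2 and 5 → 3
emp_id=11: salary >= 107335 or level between 2 and 5 → 2
emp_id=12: salary >= 107335 or level between 2 and 5 → 5
emp_id=13: salary >= 107335 or level between 2 and 5 → 5
emp_id=14: salary >= 107335 or level between 2 and 5 → 5
emp_id=15: salary >= 107335 or level between 2 and 5 → 4
emp_id=16: salary >= 107335 or level between 2 and 5 → 3
emp_id=17: ELSE → 9
emp_id=18: ELSE → 4
emp_id=19: salary >= 107335 or level between 2 and 5 → 1

3, 2, 5, 5, 5, 4, 3, 9, 4, 1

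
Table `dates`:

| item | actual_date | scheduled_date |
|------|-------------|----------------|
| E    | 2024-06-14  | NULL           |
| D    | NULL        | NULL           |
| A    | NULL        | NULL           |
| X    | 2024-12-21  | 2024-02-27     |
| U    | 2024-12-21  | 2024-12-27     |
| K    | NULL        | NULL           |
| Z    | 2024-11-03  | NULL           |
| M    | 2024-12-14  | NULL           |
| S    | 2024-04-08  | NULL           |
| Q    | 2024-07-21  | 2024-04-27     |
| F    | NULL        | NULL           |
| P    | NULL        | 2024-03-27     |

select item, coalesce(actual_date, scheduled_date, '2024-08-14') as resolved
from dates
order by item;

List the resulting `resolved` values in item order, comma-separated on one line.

2024-08-14, 2024-08-14, 2024-06-14, 2024-08-14, 2024-08-14, 2024-12-14, 2024-03-27, 2024-07-21, 2024-04-08, 2024-12-21, 2024-12-21, 2024-11-03

item=A: actual_date=NULL, scheduled_date=NULL, → literal 2024-08-14 → 2024-08-14
item=D: actual_date=NULL, scheduled_date=NULL, → literal 2024-08-14 → 2024-08-14
item=E: actual_date=2024-06-14 → 2024-06-14
item=F: actual_date=NULL, scheduled_date=NULL, → literal 2024-08-14 → 2024-08-14
item=K: actual_date=NULL, scheduled_date=NULL, → literal 2024-08-14 → 2024-08-14
item=M: actual_date=2024-12-14 → 2024-12-14
item=P: actual_date=NULL, scheduled_date=2024-03-27 → 2024-03-27
item=Q: actual_date=2024-07-21 → 2024-07-21
item=S: actual_date=2024-04-08 → 2024-04-08
item=U: actual_date=2024-12-21 → 2024-12-21
item=X: actual_date=2024-12-21 → 2024-12-21
item=Z: actual_date=2024-11-03 → 2024-11-03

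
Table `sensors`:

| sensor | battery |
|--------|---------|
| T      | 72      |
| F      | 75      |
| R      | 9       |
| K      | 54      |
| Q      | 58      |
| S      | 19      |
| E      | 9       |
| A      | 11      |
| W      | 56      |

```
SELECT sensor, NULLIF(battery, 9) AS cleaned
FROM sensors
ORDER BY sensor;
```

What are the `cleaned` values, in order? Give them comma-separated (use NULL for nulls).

11, NULL, 75, 54, 58, NULL, 19, 72, 56

sensor=A: battery=11 vs 9: differ → 11
sensor=E: battery=9 vs 9: equal → NULL
sensor=F: battery=75 vs 9: differ → 75
sensor=K: battery=54 vs 9: differ → 54
sensor=Q: battery=58 vs 9: differ → 58
sensor=R: battery=9 vs 9: equal → NULL
sensor=S: battery=19 vs 9: differ → 19
sensor=T: battery=72 vs 9: differ → 72
sensor=W: battery=56 vs 9: differ → 56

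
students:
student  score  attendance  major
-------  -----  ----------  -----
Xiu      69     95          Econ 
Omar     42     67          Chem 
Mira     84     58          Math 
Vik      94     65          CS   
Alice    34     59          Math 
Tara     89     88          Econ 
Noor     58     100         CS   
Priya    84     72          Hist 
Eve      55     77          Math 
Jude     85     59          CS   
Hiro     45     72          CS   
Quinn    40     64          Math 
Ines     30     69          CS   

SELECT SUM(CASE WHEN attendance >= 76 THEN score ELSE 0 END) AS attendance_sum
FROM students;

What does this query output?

271

student=Xiu: ✓ → 69
student=Omar: ✗
student=Mira: ✗
student=Vik: ✗
student=Alice: ✗
student=Tara: ✓ → 89
student=Noor: ✓ → 58
student=Priya: ✗
student=Eve: ✓ → 55
student=Jude: ✗
student=Hiro: ✗
student=Quinn: ✗
student=Ines: ✗
attendance_sum = 69 + 89 + 58 + 55 = 271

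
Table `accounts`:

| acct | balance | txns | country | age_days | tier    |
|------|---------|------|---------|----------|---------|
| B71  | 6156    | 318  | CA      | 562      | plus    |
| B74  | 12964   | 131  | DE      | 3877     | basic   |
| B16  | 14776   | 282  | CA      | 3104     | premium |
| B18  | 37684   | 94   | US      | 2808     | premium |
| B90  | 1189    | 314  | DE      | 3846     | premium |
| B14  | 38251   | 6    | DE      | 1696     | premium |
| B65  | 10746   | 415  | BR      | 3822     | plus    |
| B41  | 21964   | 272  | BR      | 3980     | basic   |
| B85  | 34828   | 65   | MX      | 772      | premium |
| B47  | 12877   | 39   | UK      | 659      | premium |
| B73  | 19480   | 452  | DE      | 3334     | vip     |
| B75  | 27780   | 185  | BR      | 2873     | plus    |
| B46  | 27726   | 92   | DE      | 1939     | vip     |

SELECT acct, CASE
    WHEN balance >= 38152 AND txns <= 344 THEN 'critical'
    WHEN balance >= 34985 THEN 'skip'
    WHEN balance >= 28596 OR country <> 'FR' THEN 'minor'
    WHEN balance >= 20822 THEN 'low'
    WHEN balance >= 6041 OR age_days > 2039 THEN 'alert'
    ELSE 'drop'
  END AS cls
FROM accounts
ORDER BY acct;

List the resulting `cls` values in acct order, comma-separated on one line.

acct=B14: balance >= 38152 AND txns <= 344 → critical
acct=B16: balance >= 28596 OR country <> 'FR' → minor
acct=B18: balance >= 34985 → skip
acct=B41: balance >= 28596 OR country <> 'FR' → minor
acct=B46: balance >= 28596 OR country <> 'FR' → minor
acct=B47: balance >= 28596 OR country <> 'FR' → minor
acct=B65: balance >= 28596 OR country <> 'FR' → minor
acct=B71: balance >= 28596 OR country <> 'FR' → minor
acct=B73: balance >= 28596 OR country <> 'FR' → minor
acct=B74: balance >= 28596 OR country <> 'FR' → minor
acct=B75: balance >= 28596 OR country <> 'FR' → minor
acct=B85: balance >= 28596 OR country <> 'FR' → minor
acct=B90: balance >= 28596 OR country <> 'FR' → minor

critical, minor, skip, minor, minor, minor, minor, minor, minor, minor, minor, minor, minor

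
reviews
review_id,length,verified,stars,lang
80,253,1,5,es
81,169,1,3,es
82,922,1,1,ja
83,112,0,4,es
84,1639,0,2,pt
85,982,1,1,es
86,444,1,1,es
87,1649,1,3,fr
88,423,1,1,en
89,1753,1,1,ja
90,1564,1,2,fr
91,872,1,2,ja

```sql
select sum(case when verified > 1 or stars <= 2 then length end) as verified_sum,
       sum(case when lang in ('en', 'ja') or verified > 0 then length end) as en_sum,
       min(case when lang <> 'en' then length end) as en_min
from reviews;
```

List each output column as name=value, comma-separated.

verified_sum=8599, en_sum=9031, en_min=112

[verified_sum: verified > 1 or stars <= 2]
review_id=80: ✗
review_id=81: ✗
review_id=82: ✓ → 922
review_id=83: ✗
review_id=84: ✓ → 1639
review_id=85: ✓ → 982
review_id=86: ✓ → 444
review_id=87: ✗
review_id=88: ✓ → 423
review_id=89: ✓ → 1753
review_id=90: ✓ → 1564
review_id=91: ✓ → 872
verified_sum = 922 + 1639 + 982 + 444 + 423 + 1753 + 1564 + 872 = 8599
—
[en_sum: lang in ('en', 'ja') or verified > 0]
review_id=80: ✓ → 253
review_id=81: ✓ → 169
review_id=82: ✓ → 922
review_id=83: ✗
review_id=84: ✗
review_id=85: ✓ → 982
review_id=86: ✓ → 444
review_id=87: ✓ → 1649
review_id=88: ✓ → 423
review_id=89: ✓ → 1753
review_id=90: ✓ → 1564
review_id=91: ✓ → 872
en_sum = 253 + 169 + 922 + 982 + 444 + 1649 + 423 + 1753 + 1564 + 872 = 9031
—
[en_min: lang <> 'en']
review_id=80: ✓ → 253
review_id=81: ✓ → 169
review_id=82: ✓ → 922
review_id=83: ✓ → 112
review_id=84: ✓ → 1639
review_id=85: ✓ → 982
review_id=86: ✓ → 444
review_id=87: ✓ → 1649
review_id=88: ✗
review_id=89: ✓ → 1753
review_id=90: ✓ → 1564
review_id=91: ✓ → 872
en_min = MIN(253, 169, 922, 112, 1639, 982, 444, 1649, 1753, 1564, 872) = 112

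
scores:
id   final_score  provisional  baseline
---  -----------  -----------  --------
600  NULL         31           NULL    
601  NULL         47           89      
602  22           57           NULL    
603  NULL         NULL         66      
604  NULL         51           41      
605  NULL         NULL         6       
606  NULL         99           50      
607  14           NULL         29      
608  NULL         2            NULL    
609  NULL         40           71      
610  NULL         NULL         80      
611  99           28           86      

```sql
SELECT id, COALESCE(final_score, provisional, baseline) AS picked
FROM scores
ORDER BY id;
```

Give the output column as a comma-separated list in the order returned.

31, 47, 22, 66, 51, 6, 99, 14, 2, 40, 80, 99

id=600: final_score=NULL, provisional=31 → 31
id=601: final_score=NULL, provisional=47 → 47
id=602: final_score=22 → 22
id=603: final_score=NULL, provisional=NULL, baseline=66 → 66
id=604: final_score=NULL, provisional=51 → 51
id=605: final_score=NULL, provisional=NULL, baseline=6 → 6
id=606: final_score=NULL, provisional=99 → 99
id=607: final_score=14 → 14
id=608: final_score=NULL, provisional=2 → 2
id=609: final_score=NULL, provisional=40 → 40
id=610: final_score=NULL, provisional=NULL, baseline=80 → 80
id=611: final_score=99 → 99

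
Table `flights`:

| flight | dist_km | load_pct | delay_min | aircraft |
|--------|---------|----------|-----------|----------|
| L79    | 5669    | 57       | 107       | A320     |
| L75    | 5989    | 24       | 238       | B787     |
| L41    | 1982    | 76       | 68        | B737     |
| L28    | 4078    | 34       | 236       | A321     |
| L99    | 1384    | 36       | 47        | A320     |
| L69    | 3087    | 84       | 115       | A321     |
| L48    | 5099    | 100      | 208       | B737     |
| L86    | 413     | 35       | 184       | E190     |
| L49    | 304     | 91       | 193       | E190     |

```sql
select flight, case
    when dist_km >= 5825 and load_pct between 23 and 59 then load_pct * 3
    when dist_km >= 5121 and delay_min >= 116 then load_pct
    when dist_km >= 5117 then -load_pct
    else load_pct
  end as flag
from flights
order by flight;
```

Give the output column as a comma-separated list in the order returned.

flight=L28: ELSE → 34
flight=L41: ELSE → 76
flight=L48: ELSE → 100
flight=L49: ELSE → 91
flight=L69: ELSE → 84
flight=L75: dist_km >= 5825 and load_pct between 23 and 59 → 72
flight=L79: dist_km >= 5117 → -57
flight=L86: ELSE → 35
flight=L99: ELSE → 36

34, 76, 100, 91, 84, 72, -57, 35, 36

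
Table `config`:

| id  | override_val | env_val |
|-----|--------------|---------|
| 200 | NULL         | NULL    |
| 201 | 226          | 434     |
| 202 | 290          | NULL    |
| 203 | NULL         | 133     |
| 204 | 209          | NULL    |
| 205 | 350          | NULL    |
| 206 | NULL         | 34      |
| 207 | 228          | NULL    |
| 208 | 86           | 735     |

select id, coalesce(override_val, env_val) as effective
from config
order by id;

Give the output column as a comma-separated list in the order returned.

id=200: override_val=NULL, env_val=NULL (all NULL) → NULL
id=201: override_val=226 → 226
id=202: override_val=290 → 290
id=203: override_val=NULL, env_val=133 → 133
id=204: override_val=209 → 209
id=205: override_val=350 → 350
id=206: override_val=NULL, env_val=34 → 34
id=207: override_val=228 → 228
id=208: override_val=86 → 86

NULL, 226, 290, 133, 209, 350, 34, 228, 86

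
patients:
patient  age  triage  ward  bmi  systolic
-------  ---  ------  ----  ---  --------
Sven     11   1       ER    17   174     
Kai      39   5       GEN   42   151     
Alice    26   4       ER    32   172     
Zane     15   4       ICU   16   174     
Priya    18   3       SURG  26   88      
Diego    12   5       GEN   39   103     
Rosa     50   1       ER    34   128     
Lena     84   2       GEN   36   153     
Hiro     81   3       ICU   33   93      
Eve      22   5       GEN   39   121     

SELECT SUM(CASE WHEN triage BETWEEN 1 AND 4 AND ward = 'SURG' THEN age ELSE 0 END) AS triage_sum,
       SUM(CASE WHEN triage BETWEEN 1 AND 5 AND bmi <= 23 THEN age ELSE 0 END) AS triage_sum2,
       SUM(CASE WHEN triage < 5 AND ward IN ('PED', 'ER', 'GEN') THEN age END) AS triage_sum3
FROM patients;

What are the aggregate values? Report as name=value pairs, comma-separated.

triage_sum=18, triage_sum2=26, triage_sum3=171

[triage_sum: triage BETWEEN 1 AND 4 AND ward = 'SURG']
patient=Sven: ✗
patient=Kai: ✗
patient=Alice: ✗
patient=Zane: ✗
patient=Priya: ✓ → 18
patient=Diego: ✗
patient=Rosa: ✗
patient=Lena: ✗
patient=Hiro: ✗
patient=Eve: ✗
triage_sum = 18
—
[triage_sum2: triage BETWEEN 1 AND 5 AND bmi <= 23]
patient=Sven: ✓ → 11
patient=Kai: ✗
patient=Alice: ✗
patient=Zane: ✓ → 15
patient=Priya: ✗
patient=Diego: ✗
patient=Rosa: ✗
patient=Lena: ✗
patient=Hiro: ✗
patient=Eve: ✗
triage_sum2 = 11 + 15 = 26
—
[triage_sum3: triage < 5 AND ward IN ('PED', 'ER', 'GEN')]
patient=Sven: ✓ → 11
patient=Kai: ✗
patient=Alice: ✓ → 26
patient=Zane: ✗
patient=Priya: ✗
patient=Diego: ✗
patient=Rosa: ✓ → 50
patient=Lena: ✓ → 84
patient=Hiro: ✗
patient=Eve: ✗
triage_sum3 = 11 + 26 + 50 + 84 = 171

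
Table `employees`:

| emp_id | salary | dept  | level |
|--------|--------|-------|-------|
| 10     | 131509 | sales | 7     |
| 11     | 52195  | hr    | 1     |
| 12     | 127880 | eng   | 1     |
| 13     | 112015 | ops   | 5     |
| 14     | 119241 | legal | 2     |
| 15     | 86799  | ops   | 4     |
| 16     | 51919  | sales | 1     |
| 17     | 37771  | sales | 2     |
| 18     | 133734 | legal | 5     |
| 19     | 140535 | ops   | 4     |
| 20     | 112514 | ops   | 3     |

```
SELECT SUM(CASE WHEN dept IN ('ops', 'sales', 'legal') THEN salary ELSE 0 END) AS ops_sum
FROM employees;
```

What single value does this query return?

emp_id=10: ✓ → 131509
emp_id=11: ✗
emp_id=12: ✗
emp_id=13: ✓ → 112015
emp_id=14: ✓ → 119241
emp_id=15: ✓ → 86799
emp_id=16: ✓ → 51919
emp_id=17: ✓ → 37771
emp_id=18: ✓ → 133734
emp_id=19: ✓ → 140535
emp_id=20: ✓ → 112514
ops_sum = 131509 + 112015 + 119241 + 86799 + 51919 + 37771 + 133734 + 140535 + 112514 = 926037

926037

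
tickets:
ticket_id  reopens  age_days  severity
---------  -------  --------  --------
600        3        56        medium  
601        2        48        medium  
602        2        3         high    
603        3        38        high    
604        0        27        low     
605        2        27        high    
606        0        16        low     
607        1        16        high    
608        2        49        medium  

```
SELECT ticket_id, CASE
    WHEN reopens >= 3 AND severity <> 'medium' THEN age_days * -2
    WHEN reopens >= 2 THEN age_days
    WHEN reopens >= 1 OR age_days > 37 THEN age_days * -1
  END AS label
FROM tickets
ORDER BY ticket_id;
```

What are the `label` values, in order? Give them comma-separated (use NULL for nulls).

56, 48, 3, -76, NULL, 27, NULL, -16, 49

ticket_id=600: reopens >= 2 → 56
ticket_id=601: reopens >= 2 → 48
ticket_id=602: reopens >= 2 → 3
ticket_id=603: reopens >= 3 AND severity <> 'medium' → -76
ticket_id=604: (no match → NULL) → NULL
ticket_id=605: reopens >= 2 → 27
ticket_id=606: (no match → NULL) → NULL
ticket_id=607: reopens >= 1 OR age_days > 37 → -16
ticket_id=608: reopens >= 2 → 49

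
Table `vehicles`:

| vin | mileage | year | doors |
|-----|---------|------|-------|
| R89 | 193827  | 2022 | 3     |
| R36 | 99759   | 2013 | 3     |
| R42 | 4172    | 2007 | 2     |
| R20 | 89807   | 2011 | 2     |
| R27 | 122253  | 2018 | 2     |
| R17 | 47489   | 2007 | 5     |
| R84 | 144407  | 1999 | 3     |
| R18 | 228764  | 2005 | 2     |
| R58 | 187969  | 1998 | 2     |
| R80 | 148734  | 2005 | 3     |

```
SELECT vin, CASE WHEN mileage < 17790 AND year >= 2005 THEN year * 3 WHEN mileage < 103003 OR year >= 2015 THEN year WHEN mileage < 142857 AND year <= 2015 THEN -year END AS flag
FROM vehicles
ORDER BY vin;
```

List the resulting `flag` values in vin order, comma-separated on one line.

2007, NULL, 2011, 2018, 2013, 6021, NULL, NULL, NULL, 2022

vin=R17: mileage < 103003 OR year >= 2015 → 2007
vin=R18: (no match → NULL) → NULL
vin=R20: mileage < 103003 OR year >= 2015 → 2011
vin=R27: mileage < 103003 OR year >= 2015 → 2018
vin=R36: mileage < 103003 OR year >= 2015 → 2013
vin=R42: mileage < 17790 AND year >= 2005 → 6021
vin=R58: (no match → NULL) → NULL
vin=R80: (no match → NULL) → NULL
vin=R84: (no match → NULL) → NULL
vin=R89: mileage < 103003 OR year >= 2015 → 2022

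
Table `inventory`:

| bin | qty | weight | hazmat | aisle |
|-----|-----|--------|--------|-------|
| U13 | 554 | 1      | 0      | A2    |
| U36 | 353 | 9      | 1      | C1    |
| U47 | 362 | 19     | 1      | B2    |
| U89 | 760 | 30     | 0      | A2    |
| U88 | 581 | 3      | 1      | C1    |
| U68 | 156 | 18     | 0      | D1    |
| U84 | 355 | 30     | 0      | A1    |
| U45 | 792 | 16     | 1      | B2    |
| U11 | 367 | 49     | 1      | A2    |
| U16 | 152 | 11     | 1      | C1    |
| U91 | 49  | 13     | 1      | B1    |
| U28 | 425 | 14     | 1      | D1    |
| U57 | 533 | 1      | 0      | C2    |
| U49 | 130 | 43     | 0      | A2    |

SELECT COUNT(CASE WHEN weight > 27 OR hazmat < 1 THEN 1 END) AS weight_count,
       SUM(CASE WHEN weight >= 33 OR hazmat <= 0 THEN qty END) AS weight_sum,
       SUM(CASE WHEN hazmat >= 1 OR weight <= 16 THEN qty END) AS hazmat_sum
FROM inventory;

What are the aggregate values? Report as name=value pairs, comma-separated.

weight_count=7, weight_sum=2855, hazmat_sum=4168

[weight_count: weight > 27 OR hazmat < 1]
bin=U13: ✓ → 1
bin=U36: ✗
bin=U47: ✗
bin=U89: ✓ → 1
bin=U88: ✗
bin=U68: ✓ → 1
bin=U84: ✓ → 1
bin=U45: ✗
bin=U11: ✓ → 1
bin=U16: ✗
bin=U91: ✗
bin=U28: ✗
bin=U57: ✓ → 1
bin=U49: ✓ → 1
weight_count = COUNT(1, 1, 1, 1, 1, 1, 1) = 7
—
[weight_sum: weight >= 33 OR hazmat <= 0]
bin=U13: ✓ → 554
bin=U36: ✗
bin=U47: ✗
bin=U89: ✓ → 760
bin=U88: ✗
bin=U68: ✓ → 156
bin=U84: ✓ → 355
bin=U45: ✗
bin=U11: ✓ → 367
bin=U16: ✗
bin=U91: ✗
bin=U28: ✗
bin=U57: ✓ → 533
bin=U49: ✓ → 130
weight_sum = 554 + 760 + 156 + 355 + 367 + 533 + 130 = 2855
—
[hazmat_sum: hazmat >= 1 OR weight <= 16]
bin=U13: ✓ → 554
bin=U36: ✓ → 353
bin=U47: ✓ → 362
bin=U89: ✗
bin=U88: ✓ → 581
bin=U68: ✗
bin=U84: ✗
bin=U45: ✓ → 792
bin=U11: ✓ → 367
bin=U16: ✓ → 152
bin=U91: ✓ → 49
bin=U28: ✓ → 425
bin=U57: ✓ → 533
bin=U49: ✗
hazmat_sum = 554 + 353 + 362 + 581 + 792 + 367 + 152 + 49 + 425 + 533 = 4168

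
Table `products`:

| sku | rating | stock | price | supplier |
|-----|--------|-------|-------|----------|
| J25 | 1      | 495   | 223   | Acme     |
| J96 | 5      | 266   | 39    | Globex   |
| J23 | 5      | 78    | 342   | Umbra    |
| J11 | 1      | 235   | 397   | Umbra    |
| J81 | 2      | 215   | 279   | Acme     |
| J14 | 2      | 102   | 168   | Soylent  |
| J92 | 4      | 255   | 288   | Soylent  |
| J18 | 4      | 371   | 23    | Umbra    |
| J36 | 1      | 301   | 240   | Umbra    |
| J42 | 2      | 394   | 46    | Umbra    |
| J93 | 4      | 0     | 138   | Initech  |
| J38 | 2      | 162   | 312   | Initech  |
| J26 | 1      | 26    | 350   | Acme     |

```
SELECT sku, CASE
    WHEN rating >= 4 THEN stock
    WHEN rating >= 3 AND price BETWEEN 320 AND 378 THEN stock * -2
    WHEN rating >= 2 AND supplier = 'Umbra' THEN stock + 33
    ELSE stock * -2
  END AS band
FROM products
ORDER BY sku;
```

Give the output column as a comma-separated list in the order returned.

sku=J11: ELSE → -470
sku=J14: ELSE → -204
sku=J18: rating >= 4 → 371
sku=J23: rating >= 4 → 78
sku=J25: ELSE → -990
sku=J26: ELSE → -52
sku=J36: ELSE → -602
sku=J38: ELSE → -324
sku=J42: rating >= 2 AND supplier = 'Umbra' → 427
sku=J81: ELSE → -430
sku=J92: rating >= 4 → 255
sku=J93: rating >= 4 → 0
sku=J96: rating >= 4 → 266

-470, -204, 371, 78, -990, -52, -602, -324, 427, -430, 255, 0, 266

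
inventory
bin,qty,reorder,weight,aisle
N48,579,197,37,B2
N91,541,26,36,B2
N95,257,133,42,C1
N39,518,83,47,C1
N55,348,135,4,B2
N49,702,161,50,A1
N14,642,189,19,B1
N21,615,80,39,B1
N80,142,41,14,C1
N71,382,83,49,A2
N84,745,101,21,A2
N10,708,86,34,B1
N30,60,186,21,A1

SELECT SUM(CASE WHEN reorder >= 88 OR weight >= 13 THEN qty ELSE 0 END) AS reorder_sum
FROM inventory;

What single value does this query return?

6239

bin=N48: ✓ → 579
bin=N91: ✓ → 541
bin=N95: ✓ → 257
bin=N39: ✓ → 518
bin=N55: ✓ → 348
bin=N49: ✓ → 702
bin=N14: ✓ → 642
bin=N21: ✓ → 615
bin=N80: ✓ → 142
bin=N71: ✓ → 382
bin=N84: ✓ → 745
bin=N10: ✓ → 708
bin=N30: ✓ → 60
reorder_sum = 579 + 541 + 257 + 518 + 348 + 702 + 642 + 615 + 142 + 382 + 745 + 708 + 60 = 6239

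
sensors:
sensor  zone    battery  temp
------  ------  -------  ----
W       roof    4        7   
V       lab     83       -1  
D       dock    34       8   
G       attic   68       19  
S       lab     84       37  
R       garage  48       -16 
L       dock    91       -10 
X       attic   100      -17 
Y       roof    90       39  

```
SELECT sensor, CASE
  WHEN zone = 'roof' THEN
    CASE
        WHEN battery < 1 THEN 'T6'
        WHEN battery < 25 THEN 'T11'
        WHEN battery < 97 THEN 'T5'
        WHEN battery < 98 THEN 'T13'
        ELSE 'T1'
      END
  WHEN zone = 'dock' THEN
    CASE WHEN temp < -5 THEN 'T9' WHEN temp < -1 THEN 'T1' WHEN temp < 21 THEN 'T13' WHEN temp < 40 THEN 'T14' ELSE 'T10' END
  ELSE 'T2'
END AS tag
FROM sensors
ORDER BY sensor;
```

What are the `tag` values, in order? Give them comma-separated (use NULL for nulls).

T13, T2, T9, T2, T2, T2, T11, T2, T5

sensor=D: zone='dock' → inner[temp < 21] → T13
sensor=G: zone='attic' → outer ELSE → T2
sensor=L: zone='dock' → inner[temp < -5] → T9
sensor=R: zone='garage' → outer ELSE → T2
sensor=S: zone='lab' → outer ELSE → T2
sensor=V: zone='lab' → outer ELSE → T2
sensor=W: zone='roof' → inner[battery < 25] → T11
sensor=X: zone='attic' → outer ELSE → T2
sensor=Y: zone='roof' → inner[battery < 97] → T5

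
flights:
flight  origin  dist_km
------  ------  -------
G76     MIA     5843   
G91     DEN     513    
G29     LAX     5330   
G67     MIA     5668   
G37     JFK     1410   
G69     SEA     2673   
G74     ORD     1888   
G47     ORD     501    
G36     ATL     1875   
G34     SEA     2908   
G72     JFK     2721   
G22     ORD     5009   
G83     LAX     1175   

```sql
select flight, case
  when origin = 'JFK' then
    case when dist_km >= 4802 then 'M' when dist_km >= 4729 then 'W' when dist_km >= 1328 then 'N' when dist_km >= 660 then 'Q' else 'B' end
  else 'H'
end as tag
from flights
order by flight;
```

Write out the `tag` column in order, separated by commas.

flight=G22: origin='ORD' → outer ELSE → H
flight=G29: origin='LAX' → outer ELSE → H
flight=G34: origin='SEA' → outer ELSE → H
flight=G36: origin='ATL' → outer ELSE → H
flight=G37: origin='JFK' → inner[dist_km >= 1328] → N
flight=G47: origin='ORD' → outer ELSE → H
flight=G67: origin='MIA' → outer ELSE → H
flight=G69: origin='SEA' → outer ELSE → H
flight=G72: origin='JFK' → inner[dist_km >= 1328] → N
flight=G74: origin='ORD' → outer ELSE → H
flight=G76: origin='MIA' → outer ELSE → H
flight=G83: origin='LAX' → outer ELSE → H
flight=G91: origin='DEN' → outer ELSE → H

H, H, H, H, N, H, H, H, N, H, H, H, H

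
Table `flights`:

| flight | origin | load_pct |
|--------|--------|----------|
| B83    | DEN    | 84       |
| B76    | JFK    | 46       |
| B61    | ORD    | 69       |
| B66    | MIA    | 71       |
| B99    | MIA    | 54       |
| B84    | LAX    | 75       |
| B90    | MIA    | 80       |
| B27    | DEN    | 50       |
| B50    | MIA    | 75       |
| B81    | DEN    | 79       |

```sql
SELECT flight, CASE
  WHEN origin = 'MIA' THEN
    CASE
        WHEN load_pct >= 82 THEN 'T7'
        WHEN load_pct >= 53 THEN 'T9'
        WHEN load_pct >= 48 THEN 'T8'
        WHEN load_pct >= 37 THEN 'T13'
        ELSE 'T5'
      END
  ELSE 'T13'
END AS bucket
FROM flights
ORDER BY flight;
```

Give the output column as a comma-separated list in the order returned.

T13, T9, T13, T9, T13, T13, T13, T13, T9, T9

flight=B27: origin='DEN' → outer ELSE → T13
flight=B50: origin='MIA' → inner[load_pct >= 53] → T9
flight=B61: origin='ORD' → outer ELSE → T13
flight=B66: origin='MIA' → inner[load_pct >= 53] → T9
flight=B76: origin='JFK' → outer ELSE → T13
flight=B81: origin='DEN' → outer ELSE → T13
flight=B83: origin='DEN' → outer ELSE → T13
flight=B84: origin='LAX' → outer ELSE → T13
flight=B90: origin='MIA' → inner[load_pct >= 53] → T9
flight=B99: origin='MIA' → inner[load_pct >= 53] → T9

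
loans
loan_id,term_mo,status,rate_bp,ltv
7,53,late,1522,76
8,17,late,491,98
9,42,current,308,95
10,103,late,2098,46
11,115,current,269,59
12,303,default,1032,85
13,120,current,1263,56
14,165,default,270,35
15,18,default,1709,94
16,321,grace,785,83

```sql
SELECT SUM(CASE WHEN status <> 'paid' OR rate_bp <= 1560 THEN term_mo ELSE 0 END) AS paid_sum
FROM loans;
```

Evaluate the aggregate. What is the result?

loan_id=7: ✓ → 53
loan_id=8: ✓ → 17
loan_id=9: ✓ → 42
loan_id=10: ✓ → 103
loan_id=11: ✓ → 115
loan_id=12: ✓ → 303
loan_id=13: ✓ → 120
loan_id=14: ✓ → 165
loan_id=15: ✓ → 18
loan_id=16: ✓ → 321
paid_sum = 53 + 17 + 42 + 103 + 115 + 303 + 120 + 165 + 18 + 321 = 1257

1257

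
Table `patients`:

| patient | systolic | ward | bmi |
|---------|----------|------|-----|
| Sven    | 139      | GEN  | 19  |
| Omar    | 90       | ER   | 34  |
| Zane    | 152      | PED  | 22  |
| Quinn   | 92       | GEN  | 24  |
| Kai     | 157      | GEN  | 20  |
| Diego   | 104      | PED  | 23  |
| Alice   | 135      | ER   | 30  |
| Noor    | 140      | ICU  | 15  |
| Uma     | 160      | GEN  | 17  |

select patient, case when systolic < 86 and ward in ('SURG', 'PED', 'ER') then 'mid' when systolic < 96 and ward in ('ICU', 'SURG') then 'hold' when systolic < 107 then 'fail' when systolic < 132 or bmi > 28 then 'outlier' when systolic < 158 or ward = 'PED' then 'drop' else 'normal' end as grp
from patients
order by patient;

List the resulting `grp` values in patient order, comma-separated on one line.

patient=Alice: systolic < 132 or bmi > 28 → outlier
patient=Diego: systolic < 107 → fail
patient=Kai: systolic < 158 or ward = 'PED' → drop
patient=Noor: systolic < 158 or ward = 'PED' → drop
patient=Omar: systolic < 107 → fail
patient=Quinn: systolic < 107 → fail
patient=Sven: systolic < 158 or ward = 'PED' → drop
patient=Uma: ELSE → normal
patient=Zane: systolic < 158 or ward = 'PED' → drop

outlier, fail, drop, drop, fail, fail, drop, normal, drop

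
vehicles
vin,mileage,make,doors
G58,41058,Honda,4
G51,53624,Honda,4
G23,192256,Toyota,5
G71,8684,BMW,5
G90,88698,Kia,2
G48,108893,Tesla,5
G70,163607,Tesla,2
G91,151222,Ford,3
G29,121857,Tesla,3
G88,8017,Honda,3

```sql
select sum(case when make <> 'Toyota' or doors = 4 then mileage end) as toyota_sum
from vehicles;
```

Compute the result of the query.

vin=G58: ✓ → 41058
vin=G51: ✓ → 53624
vin=G23: ✗
vin=G71: ✓ → 8684
vin=G90: ✓ → 88698
vin=G48: ✓ → 108893
vin=G70: ✓ → 163607
vin=G91: ✓ → 151222
vin=G29: ✓ → 121857
vin=G88: ✓ → 8017
toyota_sum = 41058 + 53624 + 8684 + 88698 + 108893 + 163607 + 151222 + 121857 + 8017 = 745660

745660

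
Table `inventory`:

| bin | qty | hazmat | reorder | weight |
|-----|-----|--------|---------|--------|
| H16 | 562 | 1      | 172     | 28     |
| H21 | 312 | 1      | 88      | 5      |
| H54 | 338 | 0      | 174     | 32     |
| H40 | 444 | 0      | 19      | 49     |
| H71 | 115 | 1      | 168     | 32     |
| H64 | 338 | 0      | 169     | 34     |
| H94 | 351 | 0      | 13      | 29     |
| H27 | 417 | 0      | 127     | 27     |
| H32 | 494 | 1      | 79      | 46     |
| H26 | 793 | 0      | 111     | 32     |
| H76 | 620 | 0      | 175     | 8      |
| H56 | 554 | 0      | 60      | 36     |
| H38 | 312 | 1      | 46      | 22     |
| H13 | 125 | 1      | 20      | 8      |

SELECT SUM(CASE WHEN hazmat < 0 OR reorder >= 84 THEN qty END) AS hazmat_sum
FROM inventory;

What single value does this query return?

bin=H16: ✓ → 562
bin=H21: ✓ → 312
bin=H54: ✓ → 338
bin=H40: ✗
bin=H71: ✓ → 115
bin=H64: ✓ → 338
bin=H94: ✗
bin=H27: ✓ → 417
bin=H32: ✗
bin=H26: ✓ → 793
bin=H76: ✓ → 620
bin=H56: ✗
bin=H38: ✗
bin=H13: ✗
hazmat_sum = 562 + 312 + 338 + 115 + 338 + 417 + 793 + 620 = 3495

3495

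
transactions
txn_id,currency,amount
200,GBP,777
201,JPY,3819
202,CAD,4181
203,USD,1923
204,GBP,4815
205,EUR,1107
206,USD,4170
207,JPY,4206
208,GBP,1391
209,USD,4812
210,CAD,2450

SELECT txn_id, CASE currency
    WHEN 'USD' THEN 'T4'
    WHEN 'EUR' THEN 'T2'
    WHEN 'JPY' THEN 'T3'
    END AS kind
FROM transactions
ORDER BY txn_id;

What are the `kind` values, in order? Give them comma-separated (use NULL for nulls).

txn_id=200: (no match → NULL) → NULL
txn_id=201: currency='JPY' → T3
txn_id=202: (no match → NULL) → NULL
txn_id=203: currency='USD' → T4
txn_id=204: (no match → NULL) → NULL
txn_id=205: currency='EUR' → T2
txn_id=206: currency='USD' → T4
txn_id=207: currency='JPY' → T3
txn_id=208: (no match → NULL) → NULL
txn_id=209: currency='USD' → T4
txn_id=210: (no match → NULL) → NULL

NULL, T3, NULL, T4, NULL, T2, T4, T3, NULL, T4, NULL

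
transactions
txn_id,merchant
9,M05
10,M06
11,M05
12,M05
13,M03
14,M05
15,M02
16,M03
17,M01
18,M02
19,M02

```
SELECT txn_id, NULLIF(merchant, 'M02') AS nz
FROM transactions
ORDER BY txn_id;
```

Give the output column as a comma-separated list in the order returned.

M05, M06, M05, M05, M03, M05, NULL, M03, M01, NULL, NULL

txn_id=9: merchant=M05 vs M02: differ → M05
txn_id=10: merchant=M06 vs M02: differ → M06
txn_id=11: merchant=M05 vs M02: differ → M05
txn_id=12: merchant=M05 vs M02: differ → M05
txn_id=13: merchant=M03 vs M02: differ → M03
txn_id=14: merchant=M05 vs M02: differ → M05
txn_id=15: merchant=M02 vs M02: equal → NULL
txn_id=16: merchant=M03 vs M02: differ → M03
txn_id=17: merchant=M01 vs M02: differ → M01
txn_id=18: merchant=M02 vs M02: equal → NULL
txn_id=19: merchant=M02 vs M02: equal → NULL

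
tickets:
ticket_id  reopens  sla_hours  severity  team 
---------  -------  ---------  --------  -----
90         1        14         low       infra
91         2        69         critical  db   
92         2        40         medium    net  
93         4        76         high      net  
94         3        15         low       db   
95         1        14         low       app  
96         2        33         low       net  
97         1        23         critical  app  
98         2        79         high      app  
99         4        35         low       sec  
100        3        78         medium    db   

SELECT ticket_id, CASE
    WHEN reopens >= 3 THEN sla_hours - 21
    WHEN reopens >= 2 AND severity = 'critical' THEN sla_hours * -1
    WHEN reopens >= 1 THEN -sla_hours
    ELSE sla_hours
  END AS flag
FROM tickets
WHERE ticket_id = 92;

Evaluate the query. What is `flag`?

-40

ticket_id = 92: reopens=2, sla_hours=40, severity=medium, team=net.
reopens >= 3 → false
reopens >= 2 AND severity = 'critical' → false
reopens >= 1 → true → -40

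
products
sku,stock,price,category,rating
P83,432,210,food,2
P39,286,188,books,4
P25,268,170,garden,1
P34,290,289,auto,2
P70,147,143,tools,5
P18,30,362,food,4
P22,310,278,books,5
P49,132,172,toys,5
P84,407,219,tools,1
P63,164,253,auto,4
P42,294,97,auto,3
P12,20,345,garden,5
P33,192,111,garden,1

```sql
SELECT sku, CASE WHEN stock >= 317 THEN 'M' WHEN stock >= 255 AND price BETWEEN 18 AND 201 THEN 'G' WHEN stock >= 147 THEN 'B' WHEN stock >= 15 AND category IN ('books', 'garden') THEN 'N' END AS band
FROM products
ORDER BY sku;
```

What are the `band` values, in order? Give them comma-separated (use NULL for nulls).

N, NULL, B, G, B, B, G, G, NULL, B, B, M, M

sku=P12: stock >= 15 AND category IN ('books', 'garden') → N
sku=P18: (no match → NULL) → NULL
sku=P22: stock >= 147 → B
sku=P25: stock >= 255 AND price BETWEEN 18 AND 201 → G
sku=P33: stock >= 147 → B
sku=P34: stock >= 147 → B
sku=P39: stock >= 255 AND price BETWEEN 18 AND 201 → G
sku=P42: stock >= 255 AND price BETWEEN 18 AND 201 → G
sku=P49: (no match → NULL) → NULL
sku=P63: stock >= 147 → B
sku=P70: stock >= 147 → B
sku=P83: stock >= 317 → M
sku=P84: stock >= 317 → M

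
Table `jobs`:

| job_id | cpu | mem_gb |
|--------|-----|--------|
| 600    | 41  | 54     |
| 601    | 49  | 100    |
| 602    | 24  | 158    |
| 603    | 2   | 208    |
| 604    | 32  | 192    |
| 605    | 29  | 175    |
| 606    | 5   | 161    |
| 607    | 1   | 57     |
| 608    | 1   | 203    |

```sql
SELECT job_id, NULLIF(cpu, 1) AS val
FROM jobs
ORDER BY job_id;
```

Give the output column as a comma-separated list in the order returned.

job_id=600: cpu=41 vs 1: differ → 41
job_id=601: cpu=49 vs 1: differ → 49
job_id=602: cpu=24 vs 1: differ → 24
job_id=603: cpu=2 vs 1: differ → 2
job_id=604: cpu=32 vs 1: differ → 32
job_id=605: cpu=29 vs 1: differ → 29
job_id=606: cpu=5 vs 1: differ → 5
job_id=607: cpu=1 vs 1: equal → NULL
job_id=608: cpu=1 vs 1: equal → NULL

41, 49, 24, 2, 32, 29, 5, NULL, NULL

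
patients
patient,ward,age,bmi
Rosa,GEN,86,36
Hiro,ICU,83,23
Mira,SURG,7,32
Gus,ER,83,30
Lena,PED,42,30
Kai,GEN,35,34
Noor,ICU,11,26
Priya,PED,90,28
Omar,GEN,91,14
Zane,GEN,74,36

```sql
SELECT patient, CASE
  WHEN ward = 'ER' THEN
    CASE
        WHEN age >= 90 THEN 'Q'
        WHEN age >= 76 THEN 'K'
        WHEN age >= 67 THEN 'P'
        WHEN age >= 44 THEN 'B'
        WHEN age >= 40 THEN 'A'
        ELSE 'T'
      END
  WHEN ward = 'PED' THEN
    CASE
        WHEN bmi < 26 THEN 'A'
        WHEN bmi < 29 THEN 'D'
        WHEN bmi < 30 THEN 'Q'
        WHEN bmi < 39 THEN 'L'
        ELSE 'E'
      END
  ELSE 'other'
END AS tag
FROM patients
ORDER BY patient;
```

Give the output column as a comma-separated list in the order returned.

patient=Gus: ward='ER' → inner[age >= 76] → K
patient=Hiro: ward='ICU' → outer ELSE → other
patient=Kai: ward='GEN' → outer ELSE → other
patient=Lena: ward='PED' → inner[bmi < 39] → L
patient=Mira: ward='SURG' → outer ELSE → other
patient=Noor: ward='ICU' → outer ELSE → other
patient=Omar: ward='GEN' → outer ELSE → other
patient=Priya: ward='PED' → inner[bmi < 29] → D
patient=Rosa: ward='GEN' → outer ELSE → other
patient=Zane: ward='GEN' → outer ELSE → other

K, other, other, L, other, other, other, D, other, other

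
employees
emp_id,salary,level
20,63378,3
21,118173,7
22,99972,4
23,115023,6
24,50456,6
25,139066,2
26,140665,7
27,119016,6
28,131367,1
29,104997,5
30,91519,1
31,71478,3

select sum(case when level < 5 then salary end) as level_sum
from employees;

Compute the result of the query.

emp_id=20: ✓ → 63378
emp_id=21: ✗
emp_id=22: ✓ → 99972
emp_id=23: ✗
emp_id=24: ✗
emp_id=25: ✓ → 139066
emp_id=26: ✗
emp_id=27: ✗
emp_id=28: ✓ → 131367
emp_id=29: ✗
emp_id=30: ✓ → 91519
emp_id=31: ✓ → 71478
level_sum = 63378 + 99972 + 139066 + 131367 + 91519 + 71478 = 596780

596780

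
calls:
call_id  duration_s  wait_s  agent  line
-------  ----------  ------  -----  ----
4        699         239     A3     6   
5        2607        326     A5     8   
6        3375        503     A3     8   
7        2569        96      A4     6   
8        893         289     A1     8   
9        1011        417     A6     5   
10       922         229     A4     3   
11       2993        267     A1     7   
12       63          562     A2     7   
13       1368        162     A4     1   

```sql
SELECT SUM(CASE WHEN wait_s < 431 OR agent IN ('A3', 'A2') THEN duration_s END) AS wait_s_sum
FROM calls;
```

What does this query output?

16500

call_id=4: ✓ → 699
call_id=5: ✓ → 2607
call_id=6: ✓ → 3375
call_id=7: ✓ → 2569
call_id=8: ✓ → 893
call_id=9: ✓ → 1011
call_id=10: ✓ → 922
call_id=11: ✓ → 2993
call_id=12: ✓ → 63
call_id=13: ✓ → 1368
wait_s_sum = 699 + 2607 + 3375 + 2569 + 893 + 1011 + 922 + 2993 + 63 + 1368 = 16500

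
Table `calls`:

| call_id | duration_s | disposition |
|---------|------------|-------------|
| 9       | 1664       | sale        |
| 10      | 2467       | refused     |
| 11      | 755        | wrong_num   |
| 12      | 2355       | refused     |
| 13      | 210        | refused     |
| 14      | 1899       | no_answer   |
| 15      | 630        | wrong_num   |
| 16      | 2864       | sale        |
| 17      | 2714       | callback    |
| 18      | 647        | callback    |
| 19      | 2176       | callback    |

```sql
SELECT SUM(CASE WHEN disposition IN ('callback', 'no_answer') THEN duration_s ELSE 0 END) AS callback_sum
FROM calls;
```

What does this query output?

7436

call_id=9: ✗
call_id=10: ✗
call_id=11: ✗
call_id=12: ✗
call_id=13: ✗
call_id=14: ✓ → 1899
call_id=15: ✗
call_id=16: ✗
call_id=17: ✓ → 2714
call_id=18: ✓ → 647
call_id=19: ✓ → 2176
callback_sum = 1899 + 2714 + 647 + 2176 = 7436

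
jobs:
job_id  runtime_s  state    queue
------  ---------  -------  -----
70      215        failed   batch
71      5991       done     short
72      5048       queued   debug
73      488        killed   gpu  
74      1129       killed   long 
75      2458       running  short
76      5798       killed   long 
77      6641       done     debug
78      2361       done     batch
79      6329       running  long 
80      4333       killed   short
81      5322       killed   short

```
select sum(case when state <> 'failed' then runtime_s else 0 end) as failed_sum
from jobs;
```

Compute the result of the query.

45898

job_id=70: ✗
job_id=71: ✓ → 5991
job_id=72: ✓ → 5048
job_id=73: ✓ → 488
job_id=74: ✓ → 1129
job_id=75: ✓ → 2458
job_id=76: ✓ → 5798
job_id=77: ✓ → 6641
job_id=78: ✓ → 2361
job_id=79: ✓ → 6329
job_id=80: ✓ → 4333
job_id=81: ✓ → 5322
failed_sum = 5991 + 5048 + 488 + 1129 + 2458 + 5798 + 6641 + 2361 + 6329 + 4333 + 5322 = 45898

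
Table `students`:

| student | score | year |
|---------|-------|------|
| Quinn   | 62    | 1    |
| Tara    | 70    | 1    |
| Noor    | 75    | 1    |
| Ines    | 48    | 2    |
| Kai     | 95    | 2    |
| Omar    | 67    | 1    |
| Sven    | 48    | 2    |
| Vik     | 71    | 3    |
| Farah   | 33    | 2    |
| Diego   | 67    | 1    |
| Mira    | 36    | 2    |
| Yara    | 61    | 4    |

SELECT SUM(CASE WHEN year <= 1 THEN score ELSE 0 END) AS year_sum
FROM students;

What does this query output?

student=Quinn: ✓ → 62
student=Tara: ✓ → 70
student=Noor: ✓ → 75
student=Ines: ✗
student=Kai: ✗
student=Omar: ✓ → 67
student=Sven: ✗
student=Vik: ✗
student=Farah: ✗
student=Diego: ✓ → 67
student=Mira: ✗
student=Yara: ✗
year_sum = 62 + 70 + 75 + 67 + 67 = 341

341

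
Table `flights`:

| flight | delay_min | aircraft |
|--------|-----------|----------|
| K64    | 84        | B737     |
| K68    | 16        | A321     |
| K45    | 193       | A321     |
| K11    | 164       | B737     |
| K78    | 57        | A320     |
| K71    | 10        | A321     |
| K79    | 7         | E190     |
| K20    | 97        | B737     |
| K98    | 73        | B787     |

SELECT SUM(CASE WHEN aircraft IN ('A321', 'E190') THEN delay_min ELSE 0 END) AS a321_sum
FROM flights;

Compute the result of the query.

226

flight=K64: ✗
flight=K68: ✓ → 16
flight=K45: ✓ → 193
flight=K11: ✗
flight=K78: ✗
flight=K71: ✓ → 10
flight=K79: ✓ → 7
flight=K20: ✗
flight=K98: ✗
a321_sum = 16 + 193 + 10 + 7 = 226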